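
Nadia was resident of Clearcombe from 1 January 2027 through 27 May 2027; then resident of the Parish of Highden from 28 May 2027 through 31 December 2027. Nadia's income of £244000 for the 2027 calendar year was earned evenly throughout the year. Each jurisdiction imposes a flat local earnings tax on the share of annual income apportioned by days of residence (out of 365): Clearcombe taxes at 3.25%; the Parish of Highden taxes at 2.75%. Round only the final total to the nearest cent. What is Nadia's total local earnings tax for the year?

Clearcombe, 1 January – 27 May 2027: 147 days → £244000 × 3.25% × 147/365 = £3193.7260
The Parish of Highden, 28 May – 31 December 2027: 218 days → £244000 × 2.75% × 218/365 = £4007.6164
Total = £7201.3425

£7201.34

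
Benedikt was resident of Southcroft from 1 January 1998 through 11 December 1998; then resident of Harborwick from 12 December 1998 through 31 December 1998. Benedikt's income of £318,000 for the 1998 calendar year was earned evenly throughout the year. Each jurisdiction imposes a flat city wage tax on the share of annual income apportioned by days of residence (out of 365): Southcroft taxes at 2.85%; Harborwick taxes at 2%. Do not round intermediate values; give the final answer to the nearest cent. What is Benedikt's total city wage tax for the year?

£8,914.89

Southcroft, 1 January – 11 December 1998: 345 days → £318,000 × 2.85% × 345/365 = £8,566.3973
Harborwick, 12 December – 31 December 1998: 20 days → £318,000 × 2% × 20/365 = £348.4932
Total = £8,914.8904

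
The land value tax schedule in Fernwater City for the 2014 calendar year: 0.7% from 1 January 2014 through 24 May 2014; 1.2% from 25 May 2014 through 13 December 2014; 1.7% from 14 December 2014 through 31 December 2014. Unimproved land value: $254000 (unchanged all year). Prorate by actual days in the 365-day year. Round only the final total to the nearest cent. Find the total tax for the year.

$2609.59

1 January – 24 May 2014: 144 days at 0.7% → $254000 × 0.7% × 144/365 = $701.4575
25 May – 13 December 2014: 203 days at 1.2% → $254000 × 1.2% × 203/365 = $1695.1890
14 December – 31 December 2014: 18 days at 1.7% → $254000 × 1.7% × 18/365 = $212.9425
Total = $2609.5890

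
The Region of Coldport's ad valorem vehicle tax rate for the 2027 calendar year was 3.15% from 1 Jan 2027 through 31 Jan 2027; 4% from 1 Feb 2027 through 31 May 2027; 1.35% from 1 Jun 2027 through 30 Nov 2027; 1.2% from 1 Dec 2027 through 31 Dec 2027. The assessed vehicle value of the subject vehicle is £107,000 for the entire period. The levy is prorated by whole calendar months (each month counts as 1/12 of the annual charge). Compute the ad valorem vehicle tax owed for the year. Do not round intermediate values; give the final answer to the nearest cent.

1 Jan – 31 Jan 2027: 1 month at 3.15% → £107,000 × 3.15% × 1/12 = £280.8750
1 Feb – 31 May 2027: 4 months at 4% → £107,000 × 4% × 4/12 = £1,426.6667
1 Jun – 30 Nov 2027: 6 months at 1.35% → £107,000 × 1.35% × 6/12 = £722.2500
1 Dec – 31 Dec 2027: 1 month at 1.2% → £107,000 × 1.2% × 1/12 = £107.0000
Total = £2,536.7917

£2,536.79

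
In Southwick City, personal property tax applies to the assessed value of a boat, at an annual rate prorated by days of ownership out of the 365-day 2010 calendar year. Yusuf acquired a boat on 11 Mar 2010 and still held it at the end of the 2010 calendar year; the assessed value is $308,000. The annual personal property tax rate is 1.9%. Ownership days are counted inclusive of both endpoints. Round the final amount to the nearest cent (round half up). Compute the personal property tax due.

$4,745.73

Days held (11 Mar – 31 Dec 2010): 296 out of 365
Tax = $308,000 × 1.9% × 296/365 = $4,745.7315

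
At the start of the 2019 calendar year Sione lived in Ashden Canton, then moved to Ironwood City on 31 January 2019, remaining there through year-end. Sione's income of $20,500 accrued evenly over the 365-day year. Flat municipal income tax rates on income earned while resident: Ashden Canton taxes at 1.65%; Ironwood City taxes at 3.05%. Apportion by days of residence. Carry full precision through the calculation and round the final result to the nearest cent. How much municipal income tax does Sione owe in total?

Ashden Canton, 1 January – 30 January 2019: 30 days → $20,500 × 1.65% × 30/365 = $27.8014
Ironwood City, 31 January – 31 December 2019: 335 days → $20,500 × 3.05% × 335/365 = $573.8596
Total = $601.6610

$601.66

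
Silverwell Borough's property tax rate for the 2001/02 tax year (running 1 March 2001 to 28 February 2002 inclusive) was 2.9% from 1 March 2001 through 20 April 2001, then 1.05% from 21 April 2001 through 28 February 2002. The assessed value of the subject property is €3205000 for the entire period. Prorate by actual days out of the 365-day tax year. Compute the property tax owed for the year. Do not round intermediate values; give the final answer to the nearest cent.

1 March – 20 April 2001: 51 days at 2.9% → €3205000 × 2.9% × 51/365 = €12986.8356
21 April 2001 – 28 February 2002: 314 days at 1.05% → €3205000 × 1.05% × 314/365 = €28950.3699
Total = €41937.2055

€41937.21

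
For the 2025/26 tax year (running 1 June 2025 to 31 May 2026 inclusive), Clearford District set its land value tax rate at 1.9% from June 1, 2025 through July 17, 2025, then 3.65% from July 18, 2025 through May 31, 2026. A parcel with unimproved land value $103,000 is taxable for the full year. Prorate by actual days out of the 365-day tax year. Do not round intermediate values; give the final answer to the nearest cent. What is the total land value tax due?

$3,527.40

June 1 – July 17, 2025: 47 days at 1.9% → $103,000 × 1.9% × 47/365 = $251.9973
July 18, 2025 – May 31, 2026: 318 days at 3.65% → $103,000 × 3.65% × 318/365 = $3,275.4000
Total = $3,527.3973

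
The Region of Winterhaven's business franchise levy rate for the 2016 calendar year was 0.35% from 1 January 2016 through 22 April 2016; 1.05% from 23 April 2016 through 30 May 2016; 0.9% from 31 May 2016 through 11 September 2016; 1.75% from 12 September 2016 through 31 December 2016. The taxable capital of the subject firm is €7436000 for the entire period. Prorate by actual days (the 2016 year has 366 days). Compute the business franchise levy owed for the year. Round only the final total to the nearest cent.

1 January – 22 April 2016: 113 days at 0.35% → €7436000 × 0.35% × 113/366 = €8035.3497
23 April – 30 May 2016: 38 days at 1.05% → €7436000 × 1.05% × 38/366 = €8106.4590
31 May – 11 September 2016: 104 days at 0.9% → €7436000 × 0.9% × 104/366 = €19016.6557
12 September – 31 December 2016: 111 days at 1.75% → €7436000 × 1.75% × 111/366 = €39465.6557
Total = €74624.1202

€74624.12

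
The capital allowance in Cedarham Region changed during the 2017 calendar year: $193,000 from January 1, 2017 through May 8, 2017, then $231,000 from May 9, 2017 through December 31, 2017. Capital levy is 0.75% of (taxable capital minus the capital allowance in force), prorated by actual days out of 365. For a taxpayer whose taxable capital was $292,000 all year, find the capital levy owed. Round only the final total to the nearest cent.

$557.45

January 1 – May 8, 2017: 128 days, exemption $193,000 → ($292,000 − $193,000) × 0.75% × 128/365 = $260.3836
May 9 – December 31, 2017: 237 days, exemption $231,000 → ($292,000 − $231,000) × 0.75% × 237/365 = $297.0616
Total = $557.4452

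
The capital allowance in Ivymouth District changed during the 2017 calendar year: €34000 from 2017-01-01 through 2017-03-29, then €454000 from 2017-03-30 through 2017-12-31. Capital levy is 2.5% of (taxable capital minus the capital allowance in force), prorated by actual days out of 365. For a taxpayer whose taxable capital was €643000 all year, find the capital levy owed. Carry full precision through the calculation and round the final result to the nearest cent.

2017-01-01 to 2017-03-29: 88 days, exemption €34000 → (€643000 − €34000) × 2.5% × 88/365 = €3670.6849
2017-03-30 to 2017-12-31: 277 days, exemption €454000 → (€643000 − €454000) × 2.5% × 277/365 = €3585.8219
Total = €7256.5068

€7256.51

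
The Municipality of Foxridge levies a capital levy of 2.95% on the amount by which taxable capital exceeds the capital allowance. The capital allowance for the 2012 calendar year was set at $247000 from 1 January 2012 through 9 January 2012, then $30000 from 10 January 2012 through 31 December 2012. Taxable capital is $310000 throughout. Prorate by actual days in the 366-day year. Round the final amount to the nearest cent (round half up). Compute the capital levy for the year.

$8102.59

1 January – 9 January 2012: 9 days, exemption $247000 → ($310000 − $247000) × 2.95% × 9/366 = $45.7008
10 January – 31 December 2012: 357 days, exemption $30000 → ($310000 − $30000) × 2.95% × 357/366 = $8056.8852
Total = $8102.5861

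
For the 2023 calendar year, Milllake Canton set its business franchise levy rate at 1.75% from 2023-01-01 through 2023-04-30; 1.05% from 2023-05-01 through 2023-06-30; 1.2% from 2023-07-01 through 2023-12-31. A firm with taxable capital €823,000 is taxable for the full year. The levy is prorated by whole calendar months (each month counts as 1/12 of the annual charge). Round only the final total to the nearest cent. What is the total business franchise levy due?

€11,179.08

2023-01-01 to 2023-04-30: 4 months at 1.75% → €823,000 × 1.75% × 4/12 = €4,800.8333
2023-05-01 to 2023-06-30: 2 months at 1.05% → €823,000 × 1.05% × 2/12 = €1,440.2500
2023-07-01 to 2023-12-31: 6 months at 1.2% → €823,000 × 1.2% × 6/12 = €4,938.0000
Total = €11,179.0833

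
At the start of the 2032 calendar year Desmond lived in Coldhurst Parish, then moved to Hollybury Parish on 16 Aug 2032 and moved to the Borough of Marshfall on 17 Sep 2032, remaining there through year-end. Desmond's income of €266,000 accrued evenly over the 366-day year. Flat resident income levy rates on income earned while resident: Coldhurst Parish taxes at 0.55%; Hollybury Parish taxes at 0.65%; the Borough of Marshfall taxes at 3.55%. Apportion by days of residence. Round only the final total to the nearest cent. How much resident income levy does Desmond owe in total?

€3,797.40

Coldhurst Parish, 1 Jan – 15 Aug 2032: 228 days → €266,000 × 0.55% × 228/366 = €911.3770
Hollybury Parish, 16 Aug – 16 Sep 2032: 32 days → €266,000 × 0.65% × 32/366 = €151.1694
The Borough of Marshfall, 17 Sep – 31 Dec 2032: 106 days → €266,000 × 3.55% × 106/366 = €2,734.8579
Total = €3,797.4044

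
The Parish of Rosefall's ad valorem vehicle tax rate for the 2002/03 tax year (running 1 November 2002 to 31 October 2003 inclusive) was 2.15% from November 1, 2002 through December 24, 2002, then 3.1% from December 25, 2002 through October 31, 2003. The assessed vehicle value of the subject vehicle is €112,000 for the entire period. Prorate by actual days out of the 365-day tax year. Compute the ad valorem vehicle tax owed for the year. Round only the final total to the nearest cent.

€3,314.59

November 1 – December 24, 2002: 54 days at 2.15% → €112,000 × 2.15% × 54/365 = €356.2521
December 25, 2002 – October 31, 2003: 311 days at 3.1% → €112,000 × 3.1% × 311/365 = €2,958.3342
Total = €3,314.5863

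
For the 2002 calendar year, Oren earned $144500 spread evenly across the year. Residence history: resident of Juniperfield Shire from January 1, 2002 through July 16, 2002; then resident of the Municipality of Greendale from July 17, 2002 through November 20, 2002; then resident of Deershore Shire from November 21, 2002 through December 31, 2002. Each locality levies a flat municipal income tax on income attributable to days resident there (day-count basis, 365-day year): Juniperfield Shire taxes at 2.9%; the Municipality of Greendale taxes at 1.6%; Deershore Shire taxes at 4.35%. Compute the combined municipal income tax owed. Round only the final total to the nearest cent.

Juniperfield Shire, January 1 – July 16, 2002: 197 days → $144500 × 2.9% × 197/365 = $2261.7219
The Municipality of Greendale, July 17 – November 20, 2002: 127 days → $144500 × 1.6% × 127/365 = $804.4493
Deershore Shire, November 21 – December 31, 2002: 41 days → $144500 × 4.35% × 41/365 = $706.0705
Total = $3772.2418

$3772.24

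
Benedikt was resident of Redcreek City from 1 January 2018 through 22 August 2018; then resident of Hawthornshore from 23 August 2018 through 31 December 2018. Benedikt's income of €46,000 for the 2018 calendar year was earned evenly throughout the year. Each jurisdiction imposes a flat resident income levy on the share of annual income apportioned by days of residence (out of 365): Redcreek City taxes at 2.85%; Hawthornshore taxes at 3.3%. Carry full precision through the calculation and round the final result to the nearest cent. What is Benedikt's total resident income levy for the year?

Redcreek City, 1 January – 22 August 2018: 234 days → €46,000 × 2.85% × 234/365 = €840.4767
Hawthornshore, 23 August – 31 December 2018: 131 days → €46,000 × 3.3% × 131/365 = €544.8164
Total = €1,385.2932

€1,385.29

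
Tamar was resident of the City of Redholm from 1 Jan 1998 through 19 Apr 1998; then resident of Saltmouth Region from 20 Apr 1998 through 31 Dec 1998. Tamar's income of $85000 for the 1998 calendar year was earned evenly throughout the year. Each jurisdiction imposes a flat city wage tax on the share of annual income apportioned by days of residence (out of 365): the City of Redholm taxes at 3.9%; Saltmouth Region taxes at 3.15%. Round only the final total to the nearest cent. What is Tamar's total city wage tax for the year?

The City of Redholm, 1 Jan – 19 Apr 1998: 109 days → $85000 × 3.9% × 109/365 = $989.9589
Saltmouth Region, 20 Apr – 31 Dec 1998: 256 days → $85000 × 3.15% × 256/365 = $1877.9178
Total = $2867.8767

$2867.88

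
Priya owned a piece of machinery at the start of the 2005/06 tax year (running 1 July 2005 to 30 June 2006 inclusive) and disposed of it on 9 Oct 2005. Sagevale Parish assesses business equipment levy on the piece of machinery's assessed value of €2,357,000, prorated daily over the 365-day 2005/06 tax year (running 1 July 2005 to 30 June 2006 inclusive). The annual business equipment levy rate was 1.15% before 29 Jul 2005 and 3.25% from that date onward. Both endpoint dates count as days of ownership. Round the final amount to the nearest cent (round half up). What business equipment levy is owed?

€17,399.83

1 Jul – 28 Jul 2005: 28 days at 1.15% → €2,357,000 × 1.15% × 28/365 = €2,079.3260
29 Jul – 9 Oct 2005: 73 days at 3.25% → €2,357,000 × 3.25% × 73/365 = €15,320.5000
Total = €17,399.8260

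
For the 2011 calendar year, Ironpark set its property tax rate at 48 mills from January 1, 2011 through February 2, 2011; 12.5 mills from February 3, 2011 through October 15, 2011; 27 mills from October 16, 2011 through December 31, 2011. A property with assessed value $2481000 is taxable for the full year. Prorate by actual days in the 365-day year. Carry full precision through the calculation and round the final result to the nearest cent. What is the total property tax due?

$46564.63

January 1 – February 2, 2011: 33 days at 48 mills → $2481000 × 4.8% × 33/365 = $10766.8603
February 3 – October 15, 2011: 255 days at 12.5 mills → $2481000 × 1.25% × 255/365 = $21666.2671
October 16 – December 31, 2011: 77 days at 27 mills → $2481000 × 2.7% × 77/365 = $14131.5041
Total = $46564.6315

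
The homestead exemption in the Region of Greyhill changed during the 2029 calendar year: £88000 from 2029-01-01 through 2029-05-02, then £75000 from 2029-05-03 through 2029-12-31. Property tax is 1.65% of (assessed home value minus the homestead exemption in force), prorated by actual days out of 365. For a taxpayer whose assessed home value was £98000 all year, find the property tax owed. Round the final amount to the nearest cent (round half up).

£307.80

2029-01-01 to 2029-05-02: 122 days, exemption £88000 → (£98000 − £88000) × 1.65% × 122/365 = £55.1507
2029-05-03 to 2029-12-31: 243 days, exemption £75000 → (£98000 − £75000) × 1.65% × 243/365 = £252.6534
Total = £307.8041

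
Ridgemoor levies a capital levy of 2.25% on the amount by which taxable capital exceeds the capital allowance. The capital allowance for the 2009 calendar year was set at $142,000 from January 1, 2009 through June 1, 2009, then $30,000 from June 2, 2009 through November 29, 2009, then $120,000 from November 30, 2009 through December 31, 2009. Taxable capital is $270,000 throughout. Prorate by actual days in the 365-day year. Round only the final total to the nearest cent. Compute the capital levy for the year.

January 1 – June 1, 2009: 152 days, exemption $142,000 → ($270,000 − $142,000) × 2.25% × 152/365 = $1,199.3425
June 2 – November 29, 2009: 181 days, exemption $30,000 → ($270,000 − $30,000) × 2.25% × 181/365 = $2,677.8082
November 30 – December 31, 2009: 32 days, exemption $120,000 → ($270,000 − $120,000) × 2.25% × 32/365 = $295.8904
Total = $4,173.0411

$4,173.04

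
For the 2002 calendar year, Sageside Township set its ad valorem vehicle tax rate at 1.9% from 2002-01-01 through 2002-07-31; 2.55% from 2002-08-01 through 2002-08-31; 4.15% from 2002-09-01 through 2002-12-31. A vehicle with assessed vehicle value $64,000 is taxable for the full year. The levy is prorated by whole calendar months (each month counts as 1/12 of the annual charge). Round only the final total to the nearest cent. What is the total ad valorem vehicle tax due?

$1,730.67

2002-01-01 to 2002-07-31: 7 months at 1.9% → $64,000 × 1.9% × 7/12 = $709.3333
2002-08-01 to 2002-08-31: 1 month at 2.55% → $64,000 × 2.55% × 1/12 = $136.0000
2002-09-01 to 2002-12-31: 4 months at 4.15% → $64,000 × 4.15% × 4/12 = $885.3333
Total = $1,730.6667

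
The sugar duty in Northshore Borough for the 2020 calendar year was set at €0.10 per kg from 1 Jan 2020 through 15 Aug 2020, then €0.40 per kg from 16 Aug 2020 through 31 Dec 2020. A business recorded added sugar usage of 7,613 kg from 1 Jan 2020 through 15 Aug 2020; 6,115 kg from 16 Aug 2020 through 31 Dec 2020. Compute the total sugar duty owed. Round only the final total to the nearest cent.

1 Jan – 15 Aug 2020: 7,613 kg at €0.10/kg → €761.30
16 Aug – 31 Dec 2020: 6,115 kg at €0.40/kg → €2,446.00

€3,207.30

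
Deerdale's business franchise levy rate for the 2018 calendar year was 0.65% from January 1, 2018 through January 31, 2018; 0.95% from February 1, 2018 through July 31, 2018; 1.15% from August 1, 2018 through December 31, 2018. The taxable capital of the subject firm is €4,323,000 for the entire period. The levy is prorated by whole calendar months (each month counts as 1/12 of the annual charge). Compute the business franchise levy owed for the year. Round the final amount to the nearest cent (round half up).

January 1 – January 31, 2018: 1 month at 0.65% → €4,323,000 × 0.65% × 1/12 = €2,341.6250
February 1 – July 31, 2018: 6 months at 0.95% → €4,323,000 × 0.95% × 6/12 = €20,534.2500
August 1 – December 31, 2018: 5 months at 1.15% → €4,323,000 × 1.15% × 5/12 = €20,714.3750
Total = €43,590.2500

€43,590.25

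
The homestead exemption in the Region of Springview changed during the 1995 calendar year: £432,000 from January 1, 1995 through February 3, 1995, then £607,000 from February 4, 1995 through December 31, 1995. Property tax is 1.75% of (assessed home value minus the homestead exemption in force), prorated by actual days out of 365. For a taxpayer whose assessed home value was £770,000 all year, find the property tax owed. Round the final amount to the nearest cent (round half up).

£3,137.77

January 1 – February 3, 1995: 34 days, exemption £432,000 → (£770,000 − £432,000) × 1.75% × 34/365 = £550.9863
February 4 – December 31, 1995: 331 days, exemption £607,000 → (£770,000 − £607,000) × 1.75% × 331/365 = £2,586.7877
Total = £3,137.7740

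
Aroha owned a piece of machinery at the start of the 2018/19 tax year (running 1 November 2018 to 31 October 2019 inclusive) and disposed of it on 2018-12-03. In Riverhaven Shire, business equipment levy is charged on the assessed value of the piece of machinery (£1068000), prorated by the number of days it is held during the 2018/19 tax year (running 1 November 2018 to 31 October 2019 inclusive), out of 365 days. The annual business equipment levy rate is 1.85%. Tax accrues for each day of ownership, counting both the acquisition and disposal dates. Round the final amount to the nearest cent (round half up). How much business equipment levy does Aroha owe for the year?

£1786.34

Days held (2018-11-01 to 2018-12-03): 33 out of 365
Tax = £1068000 × 1.85% × 33/365 = £1786.3397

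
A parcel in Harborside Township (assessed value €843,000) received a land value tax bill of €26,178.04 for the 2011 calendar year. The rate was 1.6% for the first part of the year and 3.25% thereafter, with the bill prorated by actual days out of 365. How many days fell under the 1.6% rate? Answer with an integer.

Let d = days at the first rate; then 365 − d days at the second rate.
€843,000 × [1.6%·d + 3.25%·(365−d)] / 365 = €26,178.04
Solving gives d = 32, so the new rate took effect on 2 Feb 2011.

32 days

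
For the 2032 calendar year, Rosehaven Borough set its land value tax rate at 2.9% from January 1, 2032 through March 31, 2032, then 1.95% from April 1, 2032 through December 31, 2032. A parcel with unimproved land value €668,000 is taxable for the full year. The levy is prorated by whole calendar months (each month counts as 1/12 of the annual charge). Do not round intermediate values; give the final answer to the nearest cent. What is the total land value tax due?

January 1 – March 31, 2032: 3 months at 2.9% → €668,000 × 2.9% × 3/12 = €4,843.0000
April 1 – December 31, 2032: 9 months at 1.95% → €668,000 × 1.95% × 9/12 = €9,769.5000
Total = €14,612.5000

€14,612.50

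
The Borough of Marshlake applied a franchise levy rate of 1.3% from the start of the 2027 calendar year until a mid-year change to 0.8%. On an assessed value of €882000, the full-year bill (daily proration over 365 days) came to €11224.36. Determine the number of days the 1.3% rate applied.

345 days

Let d = days at the first rate; then 365 − d days at the second rate.
€882000 × [1.3%·d + 0.8%·(365−d)] / 365 = €11224.36
Solving gives d = 345, so the new rate took effect on 12 December 2027.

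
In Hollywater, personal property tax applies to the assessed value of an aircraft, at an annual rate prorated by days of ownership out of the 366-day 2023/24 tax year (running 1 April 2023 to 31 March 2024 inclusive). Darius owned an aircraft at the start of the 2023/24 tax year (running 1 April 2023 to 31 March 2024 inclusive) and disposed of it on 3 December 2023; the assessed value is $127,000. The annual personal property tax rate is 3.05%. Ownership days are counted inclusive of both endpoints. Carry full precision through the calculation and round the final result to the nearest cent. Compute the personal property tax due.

Days held (1 April – 3 December 2023): 247 out of 366
Tax = $127,000 × 3.05% × 247/366 = $2,614.0833

$2,614.08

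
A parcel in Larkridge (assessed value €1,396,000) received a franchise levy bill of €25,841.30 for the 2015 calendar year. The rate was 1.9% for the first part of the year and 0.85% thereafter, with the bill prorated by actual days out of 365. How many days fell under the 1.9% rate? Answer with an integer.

348 days

Let d = days at the first rate; then 365 − d days at the second rate.
€1,396,000 × [1.9%·d + 0.85%·(365−d)] / 365 = €25,841.30
Solving gives d = 348, so the new rate took effect on December 15, 2015.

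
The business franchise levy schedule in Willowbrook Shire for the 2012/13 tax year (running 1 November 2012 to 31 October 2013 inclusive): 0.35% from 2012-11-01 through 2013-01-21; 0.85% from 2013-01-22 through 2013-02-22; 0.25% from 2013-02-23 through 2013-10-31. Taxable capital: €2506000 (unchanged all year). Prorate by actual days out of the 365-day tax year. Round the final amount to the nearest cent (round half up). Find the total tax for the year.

2012-11-01 to 2013-01-21: 82 days at 0.35% → €2506000 × 0.35% × 82/365 = €1970.4712
2013-01-22 to 2013-02-22: 32 days at 0.85% → €2506000 × 0.85% × 32/365 = €1867.4849
2013-02-23 to 2013-10-31: 251 days at 0.25% → €2506000 × 0.25% × 251/365 = €4308.2603
Total = €8146.2164

€8146.22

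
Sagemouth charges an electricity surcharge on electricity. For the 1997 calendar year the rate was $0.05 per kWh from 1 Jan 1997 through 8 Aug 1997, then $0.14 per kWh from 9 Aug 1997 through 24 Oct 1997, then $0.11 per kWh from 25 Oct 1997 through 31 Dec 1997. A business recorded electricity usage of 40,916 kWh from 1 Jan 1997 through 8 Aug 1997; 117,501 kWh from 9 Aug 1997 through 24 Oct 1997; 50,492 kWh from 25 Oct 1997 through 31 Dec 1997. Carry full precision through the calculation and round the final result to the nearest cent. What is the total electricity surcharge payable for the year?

1 Jan – 8 Aug 1997: 40,916 kWh at $0.05/kWh → $2045.80
9 Aug – 24 Oct 1997: 117,501 kWh at $0.14/kWh → $16450.14
25 Oct – 31 Dec 1997: 50,492 kWh at $0.11/kWh → $5554.12

$24050.06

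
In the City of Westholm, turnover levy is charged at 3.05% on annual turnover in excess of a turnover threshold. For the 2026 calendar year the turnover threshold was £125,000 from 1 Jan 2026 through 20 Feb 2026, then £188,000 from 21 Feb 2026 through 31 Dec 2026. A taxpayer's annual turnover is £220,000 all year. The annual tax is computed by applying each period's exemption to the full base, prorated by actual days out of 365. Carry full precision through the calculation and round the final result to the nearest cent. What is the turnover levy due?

1 Jan – 20 Feb 2026: 51 days, exemption £125,000 → (£220,000 − £125,000) × 3.05% × 51/365 = £404.8562
21 Feb – 31 Dec 2026: 314 days, exemption £188,000 → (£220,000 − £188,000) × 3.05% × 314/365 = £839.6274
Total = £1,244.4836

£1,244.48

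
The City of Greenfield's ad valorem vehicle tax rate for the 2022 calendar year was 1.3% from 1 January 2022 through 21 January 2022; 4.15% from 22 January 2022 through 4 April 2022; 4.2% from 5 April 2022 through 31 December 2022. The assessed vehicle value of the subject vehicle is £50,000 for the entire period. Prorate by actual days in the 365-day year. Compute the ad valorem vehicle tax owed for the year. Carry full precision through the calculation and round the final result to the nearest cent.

1 January – 21 January 2022: 21 days at 1.3% → £50,000 × 1.3% × 21/365 = £37.3973
22 January – 4 April 2022: 73 days at 4.15% → £50,000 × 4.15% × 73/365 = £415.0000
5 April – 31 December 2022: 271 days at 4.2% → £50,000 × 4.2% × 271/365 = £1,559.1781
Total = £2,011.5753

£2,011.58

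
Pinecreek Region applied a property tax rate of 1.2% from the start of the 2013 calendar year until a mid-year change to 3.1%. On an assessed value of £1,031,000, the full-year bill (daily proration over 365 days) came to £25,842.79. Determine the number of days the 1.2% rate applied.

114 days

Let d = days at the first rate; then 365 − d days at the second rate.
£1,031,000 × [1.2%·d + 3.1%·(365−d)] / 365 = £25,842.79
Solving gives d = 114, so the new rate took effect on 25 Apr 2013.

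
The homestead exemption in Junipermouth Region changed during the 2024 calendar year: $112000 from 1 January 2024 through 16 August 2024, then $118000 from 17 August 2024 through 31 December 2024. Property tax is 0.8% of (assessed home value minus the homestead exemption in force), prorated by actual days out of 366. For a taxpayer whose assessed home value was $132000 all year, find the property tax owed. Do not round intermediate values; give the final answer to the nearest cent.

1 January – 16 August 2024: 229 days, exemption $112000 → ($132000 − $112000) × 0.8% × 229/366 = $100.1093
17 August – 31 December 2024: 137 days, exemption $118000 → ($132000 − $118000) × 0.8% × 137/366 = $41.9235
Total = $142.0328

$142.03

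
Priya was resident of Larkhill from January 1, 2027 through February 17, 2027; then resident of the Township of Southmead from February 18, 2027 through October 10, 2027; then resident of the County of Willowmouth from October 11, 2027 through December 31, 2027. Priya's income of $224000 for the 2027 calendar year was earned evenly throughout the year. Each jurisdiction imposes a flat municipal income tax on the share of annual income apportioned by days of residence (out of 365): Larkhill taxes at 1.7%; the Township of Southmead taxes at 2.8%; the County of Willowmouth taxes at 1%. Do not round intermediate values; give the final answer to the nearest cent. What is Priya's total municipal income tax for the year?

Larkhill, January 1 – February 17, 2027: 48 days → $224000 × 1.7% × 48/365 = $500.7781
The Township of Southmead, February 18 – October 10, 2027: 235 days → $224000 × 2.8% × 235/365 = $4038.1370
The County of Willowmouth, October 11 – December 31, 2027: 82 days → $224000 × 1% × 82/365 = $503.2329
Total = $5042.1479

$5042.15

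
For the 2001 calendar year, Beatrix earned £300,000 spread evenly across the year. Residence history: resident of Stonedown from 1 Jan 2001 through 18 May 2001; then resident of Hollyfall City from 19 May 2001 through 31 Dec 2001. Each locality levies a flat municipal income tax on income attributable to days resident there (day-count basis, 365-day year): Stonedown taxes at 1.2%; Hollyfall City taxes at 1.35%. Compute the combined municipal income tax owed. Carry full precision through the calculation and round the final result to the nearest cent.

£3,879.86

Stonedown, 1 Jan – 18 May 2001: 138 days → £300,000 × 1.2% × 138/365 = £1,361.0959
Hollyfall City, 19 May – 31 Dec 2001: 227 days → £300,000 × 1.35% × 227/365 = £2,518.7671
Total = £3,879.8630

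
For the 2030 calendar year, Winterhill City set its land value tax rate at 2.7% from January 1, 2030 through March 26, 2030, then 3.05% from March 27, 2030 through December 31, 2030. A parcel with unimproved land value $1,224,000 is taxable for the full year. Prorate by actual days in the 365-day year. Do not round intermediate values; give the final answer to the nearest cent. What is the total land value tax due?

January 1 – March 26, 2030: 85 days at 2.7% → $1,224,000 × 2.7% × 85/365 = $7,696.1096
March 27 – December 31, 2030: 280 days at 3.05% → $1,224,000 × 3.05% × 280/365 = $28,638.2466
Total = $36,334.3562

$36,334.36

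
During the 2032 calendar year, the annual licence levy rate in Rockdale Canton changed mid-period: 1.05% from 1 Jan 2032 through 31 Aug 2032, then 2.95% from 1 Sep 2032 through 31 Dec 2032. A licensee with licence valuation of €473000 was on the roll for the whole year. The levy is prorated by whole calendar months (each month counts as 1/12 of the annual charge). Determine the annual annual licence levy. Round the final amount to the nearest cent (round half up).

1 Jan – 31 Aug 2032: 8 months at 1.05% → €473000 × 1.05% × 8/12 = €3311.0000
1 Sep – 31 Dec 2032: 4 months at 2.95% → €473000 × 2.95% × 4/12 = €4651.1667
Total = €7962.1667

€7962.17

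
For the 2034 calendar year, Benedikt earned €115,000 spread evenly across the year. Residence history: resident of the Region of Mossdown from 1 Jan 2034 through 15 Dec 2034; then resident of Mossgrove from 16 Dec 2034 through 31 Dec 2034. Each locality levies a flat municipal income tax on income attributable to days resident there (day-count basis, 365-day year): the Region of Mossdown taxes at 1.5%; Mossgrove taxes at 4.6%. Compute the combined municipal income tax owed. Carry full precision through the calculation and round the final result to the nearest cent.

€1,881.27

The Region of Mossdown, 1 Jan – 15 Dec 2034: 349 days → €115,000 × 1.5% × 349/365 = €1,649.3836
Mossgrove, 16 Dec – 31 Dec 2034: 16 days → €115,000 × 4.6% × 16/365 = €231.8904
Total = €1,881.2740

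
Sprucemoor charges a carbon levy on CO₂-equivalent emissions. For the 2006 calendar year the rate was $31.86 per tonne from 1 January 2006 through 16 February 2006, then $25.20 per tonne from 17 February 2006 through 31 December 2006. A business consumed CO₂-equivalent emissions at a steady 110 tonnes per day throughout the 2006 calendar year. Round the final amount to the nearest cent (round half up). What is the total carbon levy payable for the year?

$1,046,212.20

1 January – 16 February 2006: 47 days × 110 tonnes/day = 5,170 tonnes at $31.86/tonne → $164,716.20
17 February – 31 December 2006: 318 days × 110 tonnes/day = 34,980 tonnes at $25.20/tonne → $881,496.00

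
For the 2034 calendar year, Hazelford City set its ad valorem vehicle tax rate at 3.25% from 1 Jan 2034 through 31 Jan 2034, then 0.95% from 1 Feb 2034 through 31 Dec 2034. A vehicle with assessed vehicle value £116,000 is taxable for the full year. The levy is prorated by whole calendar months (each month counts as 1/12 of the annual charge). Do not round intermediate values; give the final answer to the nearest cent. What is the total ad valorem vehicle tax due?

£1,324.33

1 Jan – 31 Jan 2034: 1 month at 3.25% → £116,000 × 3.25% × 1/12 = £314.1667
1 Feb – 31 Dec 2034: 11 months at 0.95% → £116,000 × 0.95% × 11/12 = £1,010.1667
Total = £1,324.3333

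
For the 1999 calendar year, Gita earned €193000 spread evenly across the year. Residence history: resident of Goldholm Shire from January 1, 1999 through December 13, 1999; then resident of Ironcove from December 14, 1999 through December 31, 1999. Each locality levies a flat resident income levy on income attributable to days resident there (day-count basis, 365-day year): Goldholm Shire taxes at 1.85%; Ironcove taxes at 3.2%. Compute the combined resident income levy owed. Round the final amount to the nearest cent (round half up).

Goldholm Shire, January 1 – December 13, 1999: 347 days → €193000 × 1.85% × 347/365 = €3394.4205
Ironcove, December 14 – December 31, 1999: 18 days → €193000 × 3.2% × 18/365 = €304.5699
Total = €3698.9904

€3698.99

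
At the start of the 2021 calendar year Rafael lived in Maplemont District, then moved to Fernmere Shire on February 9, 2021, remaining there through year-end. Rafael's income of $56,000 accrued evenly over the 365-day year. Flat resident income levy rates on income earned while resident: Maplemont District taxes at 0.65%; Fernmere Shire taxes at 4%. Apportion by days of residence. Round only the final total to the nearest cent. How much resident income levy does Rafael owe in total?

Maplemont District, January 1 – February 8, 2021: 39 days → $56,000 × 0.65% × 39/365 = $38.8932
Fernmere Shire, February 9 – December 31, 2021: 326 days → $56,000 × 4% × 326/365 = $2,000.6575
Total = $2,039.5507

$2,039.55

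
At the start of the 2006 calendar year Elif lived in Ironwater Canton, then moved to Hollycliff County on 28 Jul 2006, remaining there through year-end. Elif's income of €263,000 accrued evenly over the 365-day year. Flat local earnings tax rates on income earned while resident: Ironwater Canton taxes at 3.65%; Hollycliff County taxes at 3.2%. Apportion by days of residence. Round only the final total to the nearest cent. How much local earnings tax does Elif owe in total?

€9,090.43

Ironwater Canton, 1 Jan – 27 Jul 2006: 208 days → €263,000 × 3.65% × 208/365 = €5,470.4000
Hollycliff County, 28 Jul – 31 Dec 2006: 157 days → €263,000 × 3.2% × 157/365 = €3,620.0329
Total = €9,090.4329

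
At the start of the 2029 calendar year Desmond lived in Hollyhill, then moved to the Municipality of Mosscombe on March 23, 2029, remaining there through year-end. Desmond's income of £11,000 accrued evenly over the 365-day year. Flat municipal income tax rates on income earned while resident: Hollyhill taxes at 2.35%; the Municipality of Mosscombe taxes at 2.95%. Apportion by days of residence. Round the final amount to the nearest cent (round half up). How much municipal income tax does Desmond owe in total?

Hollyhill, January 1 – March 22, 2029: 81 days → £11,000 × 2.35% × 81/365 = £57.3658
The Municipality of Mosscombe, March 23 – December 31, 2029: 284 days → £11,000 × 2.95% × 284/365 = £252.4877
Total = £309.8534

£309.85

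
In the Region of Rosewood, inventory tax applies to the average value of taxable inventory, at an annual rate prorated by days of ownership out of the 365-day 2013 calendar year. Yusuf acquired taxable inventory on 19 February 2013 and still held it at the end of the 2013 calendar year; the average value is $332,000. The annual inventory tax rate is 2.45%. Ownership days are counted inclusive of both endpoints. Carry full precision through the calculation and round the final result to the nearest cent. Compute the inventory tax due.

$7,042.04

Days held (19 February – 31 December 2013): 316 out of 365
Tax = $332,000 × 2.45% × 316/365 = $7,042.0384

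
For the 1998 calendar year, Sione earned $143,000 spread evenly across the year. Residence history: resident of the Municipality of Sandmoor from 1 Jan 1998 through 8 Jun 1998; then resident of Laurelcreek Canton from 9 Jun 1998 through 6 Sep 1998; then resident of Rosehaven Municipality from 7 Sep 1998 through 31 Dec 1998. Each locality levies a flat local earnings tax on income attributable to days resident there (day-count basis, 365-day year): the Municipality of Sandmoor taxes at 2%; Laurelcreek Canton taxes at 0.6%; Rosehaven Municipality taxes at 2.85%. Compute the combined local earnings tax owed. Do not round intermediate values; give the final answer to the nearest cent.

The Municipality of Sandmoor, 1 Jan – 8 Jun 1998: 159 days → $143,000 × 2% × 159/365 = $1,245.8630
Laurelcreek Canton, 9 Jun – 6 Sep 1998: 90 days → $143,000 × 0.6% × 90/365 = $211.5616
Rosehaven Municipality, 7 Sep – 31 Dec 1998: 116 days → $143,000 × 2.85% × 116/365 = $1,295.2274
Total = $2,752.6521

$2,752.65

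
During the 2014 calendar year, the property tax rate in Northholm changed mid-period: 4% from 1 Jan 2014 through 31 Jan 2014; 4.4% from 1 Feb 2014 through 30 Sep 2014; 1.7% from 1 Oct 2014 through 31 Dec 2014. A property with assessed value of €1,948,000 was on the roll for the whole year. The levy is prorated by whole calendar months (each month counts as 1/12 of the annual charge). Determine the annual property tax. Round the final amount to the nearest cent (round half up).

1 Jan – 31 Jan 2014: 1 month at 4% → €1,948,000 × 4% × 1/12 = €6,493.3333
1 Feb – 30 Sep 2014: 8 months at 4.4% → €1,948,000 × 4.4% × 8/12 = €57,141.3333
1 Oct – 31 Dec 2014: 3 months at 1.7% → €1,948,000 × 1.7% × 3/12 = €8,279.0000
Total = €71,913.6667

€71,913.67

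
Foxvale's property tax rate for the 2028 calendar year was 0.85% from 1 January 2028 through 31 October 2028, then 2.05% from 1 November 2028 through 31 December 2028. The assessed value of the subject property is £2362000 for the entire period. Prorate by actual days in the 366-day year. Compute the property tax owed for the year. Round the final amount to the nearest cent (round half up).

£24801.00

1 January – 31 October 2028: 305 days at 0.85% → £2362000 × 0.85% × 305/366 = £16730.8333
1 November – 31 December 2028: 61 days at 2.05% → £2362000 × 2.05% × 61/366 = £8070.1667
Total = £24801.0000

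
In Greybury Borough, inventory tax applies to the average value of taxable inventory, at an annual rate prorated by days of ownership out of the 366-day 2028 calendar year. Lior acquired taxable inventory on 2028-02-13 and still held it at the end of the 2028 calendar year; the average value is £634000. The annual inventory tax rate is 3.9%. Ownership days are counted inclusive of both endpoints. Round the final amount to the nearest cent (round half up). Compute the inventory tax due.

Days held (2028-02-13 to 2028-12-31): 323 out of 366
Tax = £634000 × 3.9% × 323/366 = £21821.0328

£21821.03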